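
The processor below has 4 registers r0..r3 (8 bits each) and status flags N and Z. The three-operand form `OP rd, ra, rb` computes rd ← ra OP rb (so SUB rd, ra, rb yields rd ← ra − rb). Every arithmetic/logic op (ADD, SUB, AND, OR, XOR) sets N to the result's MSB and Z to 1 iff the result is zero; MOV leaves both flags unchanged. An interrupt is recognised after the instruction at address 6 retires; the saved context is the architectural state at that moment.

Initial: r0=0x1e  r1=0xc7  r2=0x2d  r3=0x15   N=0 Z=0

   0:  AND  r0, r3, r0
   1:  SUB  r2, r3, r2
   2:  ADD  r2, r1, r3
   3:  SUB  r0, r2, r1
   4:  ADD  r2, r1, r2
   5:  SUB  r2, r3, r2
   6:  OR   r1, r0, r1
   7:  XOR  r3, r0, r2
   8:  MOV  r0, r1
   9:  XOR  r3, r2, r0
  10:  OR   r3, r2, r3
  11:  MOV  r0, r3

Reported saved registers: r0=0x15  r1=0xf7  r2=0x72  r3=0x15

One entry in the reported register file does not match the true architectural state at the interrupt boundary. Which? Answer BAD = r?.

BAD = r1

after  0: r0=0x14 r1=0xc7 r2=0x2d r3=0x15  N=0 Z=0
after  1: r0=0x14 r1=0xc7 r2=0xe8 r3=0x15  N=1 Z=0
after  2: r0=0x14 r1=0xc7 r2=0xdc r3=0x15  N=1 Z=0
after  3: r0=0x15 r1=0xc7 r2=0xdc r3=0x15  N=0 Z=0
after  4: r0=0x15 r1=0xc7 r2=0xa3 r3=0x15  N=1 Z=0
after  5: r0=0x15 r1=0xc7 r2=0x72 r3=0x15  N=0 Z=0
after  6: r0=0x15 r1=0xd7 r2=0x72 r3=0x15  N=1 Z=0
-- IRQ taken; context saved, return-PC = 7 --
mismatch: r1: reported 0xf7 vs actual 0xd7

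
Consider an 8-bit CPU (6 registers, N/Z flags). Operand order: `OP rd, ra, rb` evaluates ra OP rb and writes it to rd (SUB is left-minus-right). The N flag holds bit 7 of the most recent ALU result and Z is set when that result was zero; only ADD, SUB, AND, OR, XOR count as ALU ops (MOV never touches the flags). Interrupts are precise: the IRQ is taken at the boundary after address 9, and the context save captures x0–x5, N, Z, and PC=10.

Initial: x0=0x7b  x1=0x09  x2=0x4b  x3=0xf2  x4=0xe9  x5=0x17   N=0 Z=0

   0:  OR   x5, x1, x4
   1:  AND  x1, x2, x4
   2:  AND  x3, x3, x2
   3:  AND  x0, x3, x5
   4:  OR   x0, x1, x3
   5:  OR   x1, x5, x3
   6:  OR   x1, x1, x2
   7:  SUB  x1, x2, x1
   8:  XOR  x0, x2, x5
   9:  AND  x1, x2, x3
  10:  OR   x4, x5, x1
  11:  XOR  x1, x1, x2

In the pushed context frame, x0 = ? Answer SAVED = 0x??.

after  0: x0=0x7b x1=0x09 x2=0x4b x3=0xf2 x4=0xe9 x5=0xe9  N=1 Z=0
after  1: x0=0x7b x1=0x49 x2=0x4b x3=0xf2 x4=0xe9 x5=0xe9  N=0 Z=0
after  2: x0=0x7b x1=0x49 x2=0x4b x3=0x42 x4=0xe9 x5=0xe9  N=0 Z=0
after  3: x0=0x40 x1=0x49 x2=0x4b x3=0x42 x4=0xe9 x5=0xe9  N=0 Z=0
after  4: x0=0x4b x1=0x49 x2=0x4b x3=0x42 x4=0xe9 x5=0xe9  N=0 Z=0
after  5: x0=0x4b x1=0xeb x2=0x4b x3=0x42 x4=0xe9 x5=0xe9  N=1 Z=0
after  6: x0=0x4b x1=0xeb x2=0x4b x3=0x42 x4=0xe9 x5=0xe9  N=1 Z=0
after  7: x0=0x4b x1=0x60 x2=0x4b x3=0x42 x4=0xe9 x5=0xe9  N=0 Z=0
after  8: x0=0xa2 x1=0x60 x2=0x4b x3=0x42 x4=0xe9 x5=0xe9  N=1 Z=0
after  9: x0=0xa2 x1=0x42 x2=0x4b x3=0x42 x4=0xe9 x5=0xe9  N=0 Z=0
-- IRQ taken; context saved, return-PC = 10 --

SAVED = 0xa2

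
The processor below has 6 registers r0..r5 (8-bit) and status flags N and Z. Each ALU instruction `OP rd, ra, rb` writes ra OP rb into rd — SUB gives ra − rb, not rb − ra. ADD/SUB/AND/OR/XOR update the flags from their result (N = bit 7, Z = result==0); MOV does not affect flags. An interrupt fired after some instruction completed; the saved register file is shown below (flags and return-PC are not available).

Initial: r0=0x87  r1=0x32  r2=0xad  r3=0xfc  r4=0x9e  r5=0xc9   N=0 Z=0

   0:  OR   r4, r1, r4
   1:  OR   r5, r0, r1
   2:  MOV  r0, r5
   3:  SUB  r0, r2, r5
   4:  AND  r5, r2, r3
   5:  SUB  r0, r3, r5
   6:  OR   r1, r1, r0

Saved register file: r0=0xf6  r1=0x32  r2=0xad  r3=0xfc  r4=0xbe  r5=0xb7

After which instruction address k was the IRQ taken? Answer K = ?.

K = 3

after  0: r0=0x87 r1=0x32 r2=0xad r3=0xfc r4=0xbe r5=0xc9  N=1 Z=0
after  1: r0=0x87 r1=0x32 r2=0xad r3=0xfc r4=0xbe r5=0xb7  N=1 Z=0
after  2: r0=0xb7 r1=0x32 r2=0xad r3=0xfc r4=0xbe r5=0xb7  N=1 Z=0
after  3: r0=0xf6 r1=0x32 r2=0xad r3=0xfc r4=0xbe r5=0xb7  N=1 Z=0
-- IRQ taken; context saved, return-PC = 4 --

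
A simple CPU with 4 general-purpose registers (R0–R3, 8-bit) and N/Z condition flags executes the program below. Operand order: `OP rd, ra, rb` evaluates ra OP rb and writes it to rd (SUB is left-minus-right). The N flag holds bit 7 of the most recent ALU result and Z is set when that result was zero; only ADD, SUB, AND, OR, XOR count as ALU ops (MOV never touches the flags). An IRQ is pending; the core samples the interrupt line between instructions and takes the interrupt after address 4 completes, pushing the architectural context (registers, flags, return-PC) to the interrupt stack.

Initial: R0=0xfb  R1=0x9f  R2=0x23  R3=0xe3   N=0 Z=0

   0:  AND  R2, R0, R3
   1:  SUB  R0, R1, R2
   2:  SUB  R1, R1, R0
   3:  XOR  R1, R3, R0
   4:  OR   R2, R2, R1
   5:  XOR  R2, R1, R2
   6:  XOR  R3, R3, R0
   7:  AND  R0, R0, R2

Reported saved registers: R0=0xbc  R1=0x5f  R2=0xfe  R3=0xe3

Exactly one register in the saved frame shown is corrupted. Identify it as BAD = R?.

BAD = R2

after  0: R0=0xfb R1=0x9f R2=0xe3 R3=0xe3  N=1 Z=0
after  1: R0=0xbc R1=0x9f R2=0xe3 R3=0xe3  N=1 Z=0
after  2: R0=0xbc R1=0xe3 R2=0xe3 R3=0xe3  N=1 Z=0
after  3: R0=0xbc R1=0x5f R2=0xe3 R3=0xe3  N=0 Z=0
after  4: R0=0xbc R1=0x5f R2=0xff R3=0xe3  N=1 Z=0
-- IRQ taken; context saved, return-PC = 5 --
mismatch: R2: reported 0xfe vs actual 0xff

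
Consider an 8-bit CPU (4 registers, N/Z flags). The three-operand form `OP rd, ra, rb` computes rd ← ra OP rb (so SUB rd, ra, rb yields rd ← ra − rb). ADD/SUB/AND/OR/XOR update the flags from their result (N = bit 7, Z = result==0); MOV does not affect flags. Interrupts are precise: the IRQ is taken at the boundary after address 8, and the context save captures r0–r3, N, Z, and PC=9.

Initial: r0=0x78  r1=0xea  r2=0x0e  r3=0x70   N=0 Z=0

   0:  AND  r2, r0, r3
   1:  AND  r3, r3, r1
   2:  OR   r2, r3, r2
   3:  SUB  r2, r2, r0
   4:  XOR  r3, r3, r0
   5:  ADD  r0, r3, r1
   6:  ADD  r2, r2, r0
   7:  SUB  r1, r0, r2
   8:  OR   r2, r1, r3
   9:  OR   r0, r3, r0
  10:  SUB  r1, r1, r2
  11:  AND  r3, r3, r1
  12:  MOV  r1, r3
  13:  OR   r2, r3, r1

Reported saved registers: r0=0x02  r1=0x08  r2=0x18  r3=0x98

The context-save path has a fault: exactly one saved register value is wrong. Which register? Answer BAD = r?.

BAD = r3

after  0: r0=0x78 r1=0xea r2=0x70 r3=0x70  N=0 Z=0
after  1: r0=0x78 r1=0xea r2=0x70 r3=0x60  N=0 Z=0
after  2: r0=0x78 r1=0xea r2=0x70 r3=0x60  N=0 Z=0
after  3: r0=0x78 r1=0xea r2=0xf8 r3=0x60  N=1 Z=0
after  4: r0=0x78 r1=0xea r2=0xf8 r3=0x18  N=0 Z=0
after  5: r0=0x02 r1=0xea r2=0xf8 r3=0x18  N=0 Z=0
after  6: r0=0x02 r1=0xea r2=0xfa r3=0x18  N=1 Z=0
after  7: r0=0x02 r1=0x08 r2=0xfa r3=0x18  N=0 Z=0
after  8: r0=0x02 r1=0x08 r2=0x18 r3=0x18  N=0 Z=0
-- IRQ taken; context saved, return-PC = 9 --
mismatch: r3: reported 0x98 vs actual 0x18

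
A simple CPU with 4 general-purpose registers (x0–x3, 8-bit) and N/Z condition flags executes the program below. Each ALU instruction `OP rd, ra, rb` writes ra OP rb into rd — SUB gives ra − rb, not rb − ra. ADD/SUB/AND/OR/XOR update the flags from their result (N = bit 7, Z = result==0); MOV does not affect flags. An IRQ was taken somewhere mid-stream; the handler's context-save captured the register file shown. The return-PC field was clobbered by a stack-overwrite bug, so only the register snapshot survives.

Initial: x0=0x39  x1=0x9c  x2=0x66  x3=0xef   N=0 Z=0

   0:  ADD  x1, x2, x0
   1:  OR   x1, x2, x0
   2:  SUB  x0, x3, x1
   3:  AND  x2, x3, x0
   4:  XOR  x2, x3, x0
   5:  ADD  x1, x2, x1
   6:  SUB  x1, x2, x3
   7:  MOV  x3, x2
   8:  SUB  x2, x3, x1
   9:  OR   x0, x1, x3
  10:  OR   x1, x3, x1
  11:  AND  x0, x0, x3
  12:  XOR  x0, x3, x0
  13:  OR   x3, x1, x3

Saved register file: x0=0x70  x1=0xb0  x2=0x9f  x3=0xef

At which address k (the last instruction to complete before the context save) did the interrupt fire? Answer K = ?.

K = 6

after  0: x0=0x39 x1=0x9f x2=0x66 x3=0xef  N=1 Z=0
after  1: x0=0x39 x1=0x7f x2=0x66 x3=0xef  N=0 Z=0
after  2: x0=0x70 x1=0x7f x2=0x66 x3=0xef  N=0 Z=0
after  3: x0=0x70 x1=0x7f x2=0x60 x3=0xef  N=0 Z=0
after  4: x0=0x70 x1=0x7f x2=0x9f x3=0xef  N=1 Z=0
after  5: x0=0x70 x1=0x1e x2=0x9f x3=0xef  N=0 Z=0
after  6: x0=0x70 x1=0xb0 x2=0x9f x3=0xef  N=1 Z=0
-- IRQ taken; context saved, return-PC = 7 --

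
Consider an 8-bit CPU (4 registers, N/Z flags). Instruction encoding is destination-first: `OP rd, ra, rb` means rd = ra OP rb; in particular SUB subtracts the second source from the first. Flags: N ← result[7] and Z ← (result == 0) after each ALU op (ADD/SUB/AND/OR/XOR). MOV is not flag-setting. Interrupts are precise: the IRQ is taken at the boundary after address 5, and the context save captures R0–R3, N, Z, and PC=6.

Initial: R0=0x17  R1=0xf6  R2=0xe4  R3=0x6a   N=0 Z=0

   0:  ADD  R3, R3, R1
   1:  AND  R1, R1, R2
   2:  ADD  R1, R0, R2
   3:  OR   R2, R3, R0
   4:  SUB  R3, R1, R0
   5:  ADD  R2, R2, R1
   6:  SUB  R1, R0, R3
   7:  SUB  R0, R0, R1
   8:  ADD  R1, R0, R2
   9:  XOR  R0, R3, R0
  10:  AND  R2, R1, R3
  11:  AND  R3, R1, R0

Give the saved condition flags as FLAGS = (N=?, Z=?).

after  0: R0=0x17 R1=0xf6 R2=0xe4 R3=0x60  N=0 Z=0
after  1: R0=0x17 R1=0xe4 R2=0xe4 R3=0x60  N=1 Z=0
after  2: R0=0x17 R1=0xfb R2=0xe4 R3=0x60  N=1 Z=0
after  3: R0=0x17 R1=0xfb R2=0x77 R3=0x60  N=0 Z=0
after  4: R0=0x17 R1=0xfb R2=0x77 R3=0xe4  N=1 Z=0
after  5: R0=0x17 R1=0xfb R2=0x72 R3=0xe4  N=0 Z=0
-- IRQ taken; context saved, return-PC = 6 --

FLAGS = (N=0, Z=0)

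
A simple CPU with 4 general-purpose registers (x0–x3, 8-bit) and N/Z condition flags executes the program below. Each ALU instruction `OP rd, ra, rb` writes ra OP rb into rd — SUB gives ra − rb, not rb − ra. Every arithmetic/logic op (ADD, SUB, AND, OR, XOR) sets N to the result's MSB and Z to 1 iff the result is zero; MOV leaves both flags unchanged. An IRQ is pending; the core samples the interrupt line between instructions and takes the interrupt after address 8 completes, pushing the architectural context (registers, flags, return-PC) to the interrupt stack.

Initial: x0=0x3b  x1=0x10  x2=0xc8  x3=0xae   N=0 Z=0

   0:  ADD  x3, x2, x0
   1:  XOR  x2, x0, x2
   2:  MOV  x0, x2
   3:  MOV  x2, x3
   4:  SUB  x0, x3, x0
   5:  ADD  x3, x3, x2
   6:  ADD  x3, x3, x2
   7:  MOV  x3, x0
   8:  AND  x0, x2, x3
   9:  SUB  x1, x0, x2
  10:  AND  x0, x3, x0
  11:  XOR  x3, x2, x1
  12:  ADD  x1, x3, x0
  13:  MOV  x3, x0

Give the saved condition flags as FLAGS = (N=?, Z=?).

FLAGS = (N=0, Z=1)

after  0: x0=0x3b x1=0x10 x2=0xc8 x3=0x03  N=0 Z=0
after  1: x0=0x3b x1=0x10 x2=0xf3 x3=0x03  N=1 Z=0
after  2: x0=0xf3 x1=0x10 x2=0xf3 x3=0x03  N=1 Z=0
after  3: x0=0xf3 x1=0x10 x2=0x03 x3=0x03  N=1 Z=0
after  4: x0=0x10 x1=0x10 x2=0x03 x3=0x03  N=0 Z=0
after  5: x0=0x10 x1=0x10 x2=0x03 x3=0x06  N=0 Z=0
after  6: x0=0x10 x1=0x10 x2=0x03 x3=0x09  N=0 Z=0
after  7: x0=0x10 x1=0x10 x2=0x03 x3=0x10  N=0 Z=0
after  8: x0=0x00 x1=0x10 x2=0x03 x3=0x10  N=0 Z=1
-- IRQ taken; context saved, return-PC = 9 --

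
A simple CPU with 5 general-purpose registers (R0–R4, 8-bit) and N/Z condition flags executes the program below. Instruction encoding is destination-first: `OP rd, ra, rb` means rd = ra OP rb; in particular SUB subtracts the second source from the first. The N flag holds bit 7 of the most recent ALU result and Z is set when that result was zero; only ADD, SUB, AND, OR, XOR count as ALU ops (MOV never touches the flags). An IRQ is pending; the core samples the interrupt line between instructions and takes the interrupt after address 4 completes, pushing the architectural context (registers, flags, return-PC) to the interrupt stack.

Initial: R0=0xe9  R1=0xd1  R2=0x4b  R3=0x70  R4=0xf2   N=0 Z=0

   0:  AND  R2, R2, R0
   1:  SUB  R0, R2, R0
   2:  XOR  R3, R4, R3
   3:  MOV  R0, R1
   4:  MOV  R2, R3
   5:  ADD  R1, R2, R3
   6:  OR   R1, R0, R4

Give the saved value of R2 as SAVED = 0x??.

SAVED = 0x82

after  0: R0=0xe9 R1=0xd1 R2=0x49 R3=0x70 R4=0xf2  N=0 Z=0
after  1: R0=0x60 R1=0xd1 R2=0x49 R3=0x70 R4=0xf2  N=0 Z=0
after  2: R0=0x60 R1=0xd1 R2=0x49 R3=0x82 R4=0xf2  N=1 Z=0
after  3: R0=0xd1 R1=0xd1 R2=0x49 R3=0x82 R4=0xf2  N=1 Z=0
after  4: R0=0xd1 R1=0xd1 R2=0x82 R3=0x82 R4=0xf2  N=1 Z=0
-- IRQ taken; context saved, return-PC = 5 --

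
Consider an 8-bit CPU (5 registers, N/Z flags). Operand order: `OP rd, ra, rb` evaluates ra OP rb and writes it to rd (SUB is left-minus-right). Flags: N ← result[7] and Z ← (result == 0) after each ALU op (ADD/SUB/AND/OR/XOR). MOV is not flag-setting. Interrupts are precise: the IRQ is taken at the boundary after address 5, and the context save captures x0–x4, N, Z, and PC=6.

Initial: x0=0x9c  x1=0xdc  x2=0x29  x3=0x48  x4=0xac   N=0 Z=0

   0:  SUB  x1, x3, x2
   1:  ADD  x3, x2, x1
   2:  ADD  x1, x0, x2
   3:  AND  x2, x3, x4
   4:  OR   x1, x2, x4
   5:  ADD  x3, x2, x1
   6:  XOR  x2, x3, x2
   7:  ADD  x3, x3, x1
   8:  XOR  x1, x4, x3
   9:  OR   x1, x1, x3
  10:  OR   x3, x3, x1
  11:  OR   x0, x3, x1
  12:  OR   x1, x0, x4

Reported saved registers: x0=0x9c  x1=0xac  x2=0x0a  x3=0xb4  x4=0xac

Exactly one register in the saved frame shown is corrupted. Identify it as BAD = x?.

after  0: x0=0x9c x1=0x1f x2=0x29 x3=0x48 x4=0xac  N=0 Z=0
after  1: x0=0x9c x1=0x1f x2=0x29 x3=0x48 x4=0xac  N=0 Z=0
after  2: x0=0x9c x1=0xc5 x2=0x29 x3=0x48 x4=0xac  N=1 Z=0
after  3: x0=0x9c x1=0xc5 x2=0x08 x3=0x48 x4=0xac  N=0 Z=0
after  4: x0=0x9c x1=0xac x2=0x08 x3=0x48 x4=0xac  N=1 Z=0
after  5: x0=0x9c x1=0xac x2=0x08 x3=0xb4 x4=0xac  N=1 Z=0
-- IRQ taken; context saved, return-PC = 6 --
mismatch: x2: reported 0x0a vs actual 0x08

BAD = x2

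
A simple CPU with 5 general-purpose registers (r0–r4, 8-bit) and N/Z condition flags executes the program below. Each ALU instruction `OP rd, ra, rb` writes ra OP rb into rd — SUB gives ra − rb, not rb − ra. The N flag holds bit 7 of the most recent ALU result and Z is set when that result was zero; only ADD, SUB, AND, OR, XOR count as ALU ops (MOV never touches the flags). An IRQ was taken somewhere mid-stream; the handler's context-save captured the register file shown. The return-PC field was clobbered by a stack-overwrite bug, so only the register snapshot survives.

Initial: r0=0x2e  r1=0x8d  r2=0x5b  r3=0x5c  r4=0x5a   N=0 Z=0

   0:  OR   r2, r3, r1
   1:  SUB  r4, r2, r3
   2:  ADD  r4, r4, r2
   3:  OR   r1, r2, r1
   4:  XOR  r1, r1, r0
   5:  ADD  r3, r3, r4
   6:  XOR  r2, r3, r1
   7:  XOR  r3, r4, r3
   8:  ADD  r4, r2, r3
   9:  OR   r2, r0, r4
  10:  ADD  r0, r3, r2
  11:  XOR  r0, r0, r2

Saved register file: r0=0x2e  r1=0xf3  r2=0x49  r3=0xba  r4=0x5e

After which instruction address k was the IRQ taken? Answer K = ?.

K = 6

after  0: r0=0x2e r1=0x8d r2=0xdd r3=0x5c r4=0x5a  N=1 Z=0
after  1: r0=0x2e r1=0x8d r2=0xdd r3=0x5c r4=0x81  N=1 Z=0
after  2: r0=0x2e r1=0x8d r2=0xdd r3=0x5c r4=0x5e  N=0 Z=0
after  3: r0=0x2e r1=0xdd r2=0xdd r3=0x5c r4=0x5e  N=1 Z=0
after  4: r0=0x2e r1=0xf3 r2=0xdd r3=0x5c r4=0x5e  N=1 Z=0
after  5: r0=0x2e r1=0xf3 r2=0xdd r3=0xba r4=0x5e  N=1 Z=0
after  6: r0=0x2e r1=0xf3 r2=0x49 r3=0xba r4=0x5e  N=0 Z=0
-- IRQ taken; context saved, return-PC = 7 --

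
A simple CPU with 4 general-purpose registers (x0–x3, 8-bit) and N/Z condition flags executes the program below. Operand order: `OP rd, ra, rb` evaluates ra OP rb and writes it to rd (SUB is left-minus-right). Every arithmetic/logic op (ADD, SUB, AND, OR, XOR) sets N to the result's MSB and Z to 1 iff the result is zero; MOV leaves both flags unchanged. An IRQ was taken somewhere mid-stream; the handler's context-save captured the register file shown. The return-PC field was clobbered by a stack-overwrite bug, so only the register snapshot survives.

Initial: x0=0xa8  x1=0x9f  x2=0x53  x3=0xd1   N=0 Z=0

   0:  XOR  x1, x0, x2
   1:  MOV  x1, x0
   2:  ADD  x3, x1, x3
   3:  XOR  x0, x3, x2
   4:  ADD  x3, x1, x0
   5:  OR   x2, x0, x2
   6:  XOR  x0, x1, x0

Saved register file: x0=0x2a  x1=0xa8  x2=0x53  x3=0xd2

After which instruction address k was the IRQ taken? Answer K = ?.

after  0: x0=0xa8 x1=0xfb x2=0x53 x3=0xd1  N=1 Z=0
after  1: x0=0xa8 x1=0xa8 x2=0x53 x3=0xd1  N=1 Z=0
after  2: x0=0xa8 x1=0xa8 x2=0x53 x3=0x79  N=0 Z=0
after  3: x0=0x2a x1=0xa8 x2=0x53 x3=0x79  N=0 Z=0
after  4: x0=0x2a x1=0xa8 x2=0x53 x3=0xd2  N=1 Z=0
-- IRQ taken; context saved, return-PC = 5 --

K = 4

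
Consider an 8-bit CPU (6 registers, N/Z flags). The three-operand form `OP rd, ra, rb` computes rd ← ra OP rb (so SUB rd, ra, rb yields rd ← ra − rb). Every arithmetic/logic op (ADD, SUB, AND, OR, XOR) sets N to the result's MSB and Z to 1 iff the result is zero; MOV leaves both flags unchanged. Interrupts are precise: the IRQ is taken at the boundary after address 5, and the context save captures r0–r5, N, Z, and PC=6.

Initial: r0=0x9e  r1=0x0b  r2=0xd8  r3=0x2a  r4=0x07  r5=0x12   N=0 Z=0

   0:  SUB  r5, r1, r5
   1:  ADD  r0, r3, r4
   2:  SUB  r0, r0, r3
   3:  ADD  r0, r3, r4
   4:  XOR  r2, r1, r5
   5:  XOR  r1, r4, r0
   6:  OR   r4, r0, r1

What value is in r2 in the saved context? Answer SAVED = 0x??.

after  0: r0=0x9e r1=0x0b r2=0xd8 r3=0x2a r4=0x07 r5=0xf9  N=1 Z=0
after  1: r0=0x31 r1=0x0b r2=0xd8 r3=0x2a r4=0x07 r5=0xf9  N=0 Z=0
after  2: r0=0x07 r1=0x0b r2=0xd8 r3=0x2a r4=0x07 r5=0xf9  N=0 Z=0
after  3: r0=0x31 r1=0x0b r2=0xd8 r3=0x2a r4=0x07 r5=0xf9  N=0 Z=0
after  4: r0=0x31 r1=0x0b r2=0xf2 r3=0x2a r4=0x07 r5=0xf9  N=1 Z=0
after  5: r0=0x31 r1=0x36 r2=0xf2 r3=0x2a r4=0x07 r5=0xf9  N=0 Z=0
-- IRQ taken; context saved, return-PC = 6 --

SAVED = 0xf2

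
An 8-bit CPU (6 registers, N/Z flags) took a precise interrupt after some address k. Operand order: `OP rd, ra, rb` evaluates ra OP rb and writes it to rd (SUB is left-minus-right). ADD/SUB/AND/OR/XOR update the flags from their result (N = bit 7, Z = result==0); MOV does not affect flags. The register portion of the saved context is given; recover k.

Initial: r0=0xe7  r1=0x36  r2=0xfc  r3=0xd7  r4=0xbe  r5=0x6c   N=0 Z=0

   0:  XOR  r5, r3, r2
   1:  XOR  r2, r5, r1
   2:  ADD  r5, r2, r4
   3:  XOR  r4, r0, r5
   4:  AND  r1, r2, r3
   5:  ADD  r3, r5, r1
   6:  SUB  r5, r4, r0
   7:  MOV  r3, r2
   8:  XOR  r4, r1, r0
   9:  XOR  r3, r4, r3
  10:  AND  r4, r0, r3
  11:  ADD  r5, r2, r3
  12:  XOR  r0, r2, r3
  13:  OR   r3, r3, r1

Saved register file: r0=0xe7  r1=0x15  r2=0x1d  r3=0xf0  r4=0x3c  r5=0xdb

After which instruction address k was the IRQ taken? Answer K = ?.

after  0: r0=0xe7 r1=0x36 r2=0xfc r3=0xd7 r4=0xbe r5=0x2b  N=0 Z=0
after  1: r0=0xe7 r1=0x36 r2=0x1d r3=0xd7 r4=0xbe r5=0x2b  N=0 Z=0
after  2: r0=0xe7 r1=0x36 r2=0x1d r3=0xd7 r4=0xbe r5=0xdb  N=1 Z=0
after  3: r0=0xe7 r1=0x36 r2=0x1d r3=0xd7 r4=0x3c r5=0xdb  N=0 Z=0
after  4: r0=0xe7 r1=0x15 r2=0x1d r3=0xd7 r4=0x3c r5=0xdb  N=0 Z=0
after  5: r0=0xe7 r1=0x15 r2=0x1d r3=0xf0 r4=0x3c r5=0xdb  N=1 Z=0
-- IRQ taken; context saved, return-PC = 6 --

K = 5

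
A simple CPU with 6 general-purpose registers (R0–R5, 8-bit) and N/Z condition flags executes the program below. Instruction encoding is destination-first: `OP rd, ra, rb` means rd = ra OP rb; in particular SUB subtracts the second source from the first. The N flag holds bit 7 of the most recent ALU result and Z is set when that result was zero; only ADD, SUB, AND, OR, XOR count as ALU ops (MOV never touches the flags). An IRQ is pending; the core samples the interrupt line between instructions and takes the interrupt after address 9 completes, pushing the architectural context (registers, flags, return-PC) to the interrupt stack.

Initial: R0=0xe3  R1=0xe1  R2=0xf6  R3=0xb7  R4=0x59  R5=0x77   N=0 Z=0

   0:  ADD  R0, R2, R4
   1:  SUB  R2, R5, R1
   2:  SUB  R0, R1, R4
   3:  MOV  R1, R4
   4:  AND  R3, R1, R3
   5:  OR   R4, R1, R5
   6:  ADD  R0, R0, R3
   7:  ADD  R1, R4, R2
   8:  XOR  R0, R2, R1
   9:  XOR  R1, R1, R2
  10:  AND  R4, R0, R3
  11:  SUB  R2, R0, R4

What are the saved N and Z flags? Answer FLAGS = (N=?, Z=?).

after  0: R0=0x4f R1=0xe1 R2=0xf6 R3=0xb7 R4=0x59 R5=0x77  N=0 Z=0
after  1: R0=0x4f R1=0xe1 R2=0x96 R3=0xb7 R4=0x59 R5=0x77  N=1 Z=0
after  2: R0=0x88 R1=0xe1 R2=0x96 R3=0xb7 R4=0x59 R5=0x77  N=1 Z=0
after  3: R0=0x88 R1=0x59 R2=0x96 R3=0xb7 R4=0x59 R5=0x77  N=1 Z=0
after  4: R0=0x88 R1=0x59 R2=0x96 R3=0x11 R4=0x59 R5=0x77  N=0 Z=0
after  5: R0=0x88 R1=0x59 R2=0x96 R3=0x11 R4=0x7f R5=0x77  N=0 Z=0
after  6: R0=0x99 R1=0x59 R2=0x96 R3=0x11 R4=0x7f R5=0x77  N=1 Z=0
after  7: R0=0x99 R1=0x15 R2=0x96 R3=0x11 R4=0x7f R5=0x77  N=0 Z=0
after  8: R0=0x83 R1=0x15 R2=0x96 R3=0x11 R4=0x7f R5=0x77  N=1 Z=0
after  9: R0=0x83 R1=0x83 R2=0x96 R3=0x11 R4=0x7f R5=0x77  N=1 Z=0
-- IRQ taken; context saved, return-PC = 10 --

FLAGS = (N=1, Z=0)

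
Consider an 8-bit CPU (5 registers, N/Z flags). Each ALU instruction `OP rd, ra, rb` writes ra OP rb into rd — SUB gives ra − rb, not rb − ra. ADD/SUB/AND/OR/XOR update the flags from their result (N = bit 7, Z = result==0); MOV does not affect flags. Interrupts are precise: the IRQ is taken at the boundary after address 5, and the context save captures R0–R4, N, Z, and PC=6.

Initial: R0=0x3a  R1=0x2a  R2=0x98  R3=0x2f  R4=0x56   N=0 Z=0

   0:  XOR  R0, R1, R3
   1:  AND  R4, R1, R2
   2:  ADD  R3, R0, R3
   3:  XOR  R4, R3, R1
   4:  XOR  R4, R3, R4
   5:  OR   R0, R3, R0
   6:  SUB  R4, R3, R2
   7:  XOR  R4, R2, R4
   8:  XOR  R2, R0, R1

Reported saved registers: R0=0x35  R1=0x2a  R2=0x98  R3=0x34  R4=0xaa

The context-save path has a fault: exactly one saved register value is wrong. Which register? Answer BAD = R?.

BAD = R4

after  0: R0=0x05 R1=0x2a R2=0x98 R3=0x2f R4=0x56  N=0 Z=0
after  1: R0=0x05 R1=0x2a R2=0x98 R3=0x2f R4=0x08  N=0 Z=0
after  2: R0=0x05 R1=0x2a R2=0x98 R3=0x34 R4=0x08  N=0 Z=0
after  3: R0=0x05 R1=0x2a R2=0x98 R3=0x34 R4=0x1e  N=0 Z=0
after  4: R0=0x05 R1=0x2a R2=0x98 R3=0x34 R4=0x2a  N=0 Z=0
after  5: R0=0x35 R1=0x2a R2=0x98 R3=0x34 R4=0x2a  N=0 Z=0
-- IRQ taken; context saved, return-PC = 6 --
mismatch: R4: reported 0xaa vs actual 0x2a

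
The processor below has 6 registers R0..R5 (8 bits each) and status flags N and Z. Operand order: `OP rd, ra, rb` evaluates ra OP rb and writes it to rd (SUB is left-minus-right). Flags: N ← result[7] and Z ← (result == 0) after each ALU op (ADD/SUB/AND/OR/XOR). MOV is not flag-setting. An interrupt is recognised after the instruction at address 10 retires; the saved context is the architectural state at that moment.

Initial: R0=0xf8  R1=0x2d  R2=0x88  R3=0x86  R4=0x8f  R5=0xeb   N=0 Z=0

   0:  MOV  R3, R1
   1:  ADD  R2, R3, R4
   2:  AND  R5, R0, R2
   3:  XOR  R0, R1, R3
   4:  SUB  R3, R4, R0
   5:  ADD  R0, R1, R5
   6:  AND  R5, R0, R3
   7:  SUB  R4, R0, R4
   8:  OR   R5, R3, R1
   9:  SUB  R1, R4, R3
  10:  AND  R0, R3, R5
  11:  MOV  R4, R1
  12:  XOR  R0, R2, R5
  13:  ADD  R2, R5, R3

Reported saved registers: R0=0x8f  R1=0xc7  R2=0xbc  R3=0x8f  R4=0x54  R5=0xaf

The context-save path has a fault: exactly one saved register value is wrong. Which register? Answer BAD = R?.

BAD = R4

after  0: R0=0xf8 R1=0x2d R2=0x88 R3=0x2d R4=0x8f R5=0xeb  N=0 Z=0
after  1: R0=0xf8 R1=0x2d R2=0xbc R3=0x2d R4=0x8f R5=0xeb  N=1 Z=0
after  2: R0=0xf8 R1=0x2d R2=0xbc R3=0x2d R4=0x8f R5=0xb8  N=1 Z=0
after  3: R0=0x00 R1=0x2d R2=0xbc R3=0x2d R4=0x8f R5=0xb8  N=0 Z=1
after  4: R0=0x00 R1=0x2d R2=0xbc R3=0x8f R4=0x8f R5=0xb8  N=1 Z=0
after  5: R0=0xe5 R1=0x2d R2=0xbc R3=0x8f R4=0x8f R5=0xb8  N=1 Z=0
after  6: R0=0xe5 R1=0x2d R2=0xbc R3=0x8f R4=0x8f R5=0x85  N=1 Z=0
after  7: R0=0xe5 R1=0x2d R2=0xbc R3=0x8f R4=0x56 R5=0x85  N=0 Z=0
after  8: R0=0xe5 R1=0x2d R2=0xbc R3=0x8f R4=0x56 R5=0xaf  N=1 Z=0
after  9: R0=0xe5 R1=0xc7 R2=0xbc R3=0x8f R4=0x56 R5=0xaf  N=1 Z=0
after 10: R0=0x8f R1=0xc7 R2=0xbc R3=0x8f R4=0x56 R5=0xaf  N=1 Z=0
-- IRQ taken; context saved, return-PC = 11 --
mismatch: R4: reported 0x54 vs actual 0x56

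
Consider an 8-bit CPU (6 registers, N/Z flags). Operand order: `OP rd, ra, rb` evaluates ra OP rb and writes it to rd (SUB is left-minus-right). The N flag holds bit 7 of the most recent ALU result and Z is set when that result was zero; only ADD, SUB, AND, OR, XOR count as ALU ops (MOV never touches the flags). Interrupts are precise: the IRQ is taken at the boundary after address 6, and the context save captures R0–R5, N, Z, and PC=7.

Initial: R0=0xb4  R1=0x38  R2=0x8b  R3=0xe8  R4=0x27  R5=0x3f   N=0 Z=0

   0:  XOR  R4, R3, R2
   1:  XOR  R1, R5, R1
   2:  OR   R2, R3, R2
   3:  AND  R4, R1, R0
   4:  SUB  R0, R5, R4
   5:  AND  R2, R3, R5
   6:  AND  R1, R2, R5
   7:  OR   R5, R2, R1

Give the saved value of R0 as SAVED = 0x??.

SAVED = 0x3b

after  0: R0=0xb4 R1=0x38 R2=0x8b R3=0xe8 R4=0x63 R5=0x3f  N=0 Z=0
after  1: R0=0xb4 R1=0x07 R2=0x8b R3=0xe8 R4=0x63 R5=0x3f  N=0 Z=0
after  2: R0=0xb4 R1=0x07 R2=0xeb R3=0xe8 R4=0x63 R5=0x3f  N=1 Z=0
after  3: R0=0xb4 R1=0x07 R2=0xeb R3=0xe8 R4=0x04 R5=0x3f  N=0 Z=0
after  4: R0=0x3b R1=0x07 R2=0xeb R3=0xe8 R4=0x04 R5=0x3f  N=0 Z=0
after  5: R0=0x3b R1=0x07 R2=0x28 R3=0xe8 R4=0x04 R5=0x3f  N=0 Z=0
after  6: R0=0x3b R1=0x28 R2=0x28 R3=0xe8 R4=0x04 R5=0x3f  N=0 Z=0
-- IRQ taken; context saved, return-PC = 7 --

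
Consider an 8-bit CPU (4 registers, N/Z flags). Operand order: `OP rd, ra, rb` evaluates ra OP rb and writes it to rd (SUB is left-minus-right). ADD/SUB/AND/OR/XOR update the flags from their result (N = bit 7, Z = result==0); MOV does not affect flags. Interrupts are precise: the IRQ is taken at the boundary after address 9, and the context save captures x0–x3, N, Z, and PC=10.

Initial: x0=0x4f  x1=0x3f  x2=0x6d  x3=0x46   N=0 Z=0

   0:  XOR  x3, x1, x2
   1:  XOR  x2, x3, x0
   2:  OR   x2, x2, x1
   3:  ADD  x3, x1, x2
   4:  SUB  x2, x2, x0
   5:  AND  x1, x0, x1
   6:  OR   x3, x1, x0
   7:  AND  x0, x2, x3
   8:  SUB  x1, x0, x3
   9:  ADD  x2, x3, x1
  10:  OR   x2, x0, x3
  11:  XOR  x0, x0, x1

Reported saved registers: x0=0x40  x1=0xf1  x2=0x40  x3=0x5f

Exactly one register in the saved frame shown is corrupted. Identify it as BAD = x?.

BAD = x3

after  0: x0=0x4f x1=0x3f x2=0x6d x3=0x52  N=0 Z=0
after  1: x0=0x4f x1=0x3f x2=0x1d x3=0x52  N=0 Z=0
after  2: x0=0x4f x1=0x3f x2=0x3f x3=0x52  N=0 Z=0
after  3: x0=0x4f x1=0x3f x2=0x3f x3=0x7e  N=0 Z=0
after  4: x0=0x4f x1=0x3f x2=0xf0 x3=0x7e  N=1 Z=0
after  5: x0=0x4f x1=0x0f x2=0xf0 x3=0x7e  N=0 Z=0
after  6: x0=0x4f x1=0x0f x2=0xf0 x3=0x4f  N=0 Z=0
after  7: x0=0x40 x1=0x0f x2=0xf0 x3=0x4f  N=0 Z=0
after  8: x0=0x40 x1=0xf1 x2=0xf0 x3=0x4f  N=1 Z=0
after  9: x0=0x40 x1=0xf1 x2=0x40 x3=0x4f  N=0 Z=0
-- IRQ taken; context saved, return-PC = 10 --
mismatch: x3: reported 0x5f vs actual 0x4f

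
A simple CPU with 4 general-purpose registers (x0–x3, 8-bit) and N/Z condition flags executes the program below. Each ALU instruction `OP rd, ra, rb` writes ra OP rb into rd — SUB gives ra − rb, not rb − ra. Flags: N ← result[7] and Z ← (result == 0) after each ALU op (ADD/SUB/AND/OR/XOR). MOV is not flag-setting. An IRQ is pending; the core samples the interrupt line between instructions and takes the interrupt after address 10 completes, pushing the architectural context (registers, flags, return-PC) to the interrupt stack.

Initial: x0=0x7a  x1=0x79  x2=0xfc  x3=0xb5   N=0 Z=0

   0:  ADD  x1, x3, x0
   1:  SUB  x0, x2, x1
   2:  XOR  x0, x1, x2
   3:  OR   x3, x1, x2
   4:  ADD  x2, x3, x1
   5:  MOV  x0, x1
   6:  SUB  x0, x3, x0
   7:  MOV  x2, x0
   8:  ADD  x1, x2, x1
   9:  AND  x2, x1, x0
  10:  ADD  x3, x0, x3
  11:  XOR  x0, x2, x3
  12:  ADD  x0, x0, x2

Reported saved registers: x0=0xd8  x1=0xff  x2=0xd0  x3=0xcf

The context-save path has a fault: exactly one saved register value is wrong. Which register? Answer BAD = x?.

after  0: x0=0x7a x1=0x2f x2=0xfc x3=0xb5  N=0 Z=0
after  1: x0=0xcd x1=0x2f x2=0xfc x3=0xb5  N=1 Z=0
after  2: x0=0xd3 x1=0x2f x2=0xfc x3=0xb5  N=1 Z=0
after  3: x0=0xd3 x1=0x2f x2=0xfc x3=0xff  N=1 Z=0
after  4: x0=0xd3 x1=0x2f x2=0x2e x3=0xff  N=0 Z=0
after  5: x0=0x2f x1=0x2f x2=0x2e x3=0xff  N=0 Z=0
after  6: x0=0xd0 x1=0x2f x2=0x2e x3=0xff  N=1 Z=0
after  7: x0=0xd0 x1=0x2f x2=0xd0 x3=0xff  N=1 Z=0
after  8: x0=0xd0 x1=0xff x2=0xd0 x3=0xff  N=1 Z=0
after  9: x0=0xd0 x1=0xff x2=0xd0 x3=0xff  N=1 Z=0
after 10: x0=0xd0 x1=0xff x2=0xd0 x3=0xcf  N=1 Z=0
-- IRQ taken; context saved, return-PC = 11 --
mismatch: x0: reported 0xd8 vs actual 0xd0

BAD = x0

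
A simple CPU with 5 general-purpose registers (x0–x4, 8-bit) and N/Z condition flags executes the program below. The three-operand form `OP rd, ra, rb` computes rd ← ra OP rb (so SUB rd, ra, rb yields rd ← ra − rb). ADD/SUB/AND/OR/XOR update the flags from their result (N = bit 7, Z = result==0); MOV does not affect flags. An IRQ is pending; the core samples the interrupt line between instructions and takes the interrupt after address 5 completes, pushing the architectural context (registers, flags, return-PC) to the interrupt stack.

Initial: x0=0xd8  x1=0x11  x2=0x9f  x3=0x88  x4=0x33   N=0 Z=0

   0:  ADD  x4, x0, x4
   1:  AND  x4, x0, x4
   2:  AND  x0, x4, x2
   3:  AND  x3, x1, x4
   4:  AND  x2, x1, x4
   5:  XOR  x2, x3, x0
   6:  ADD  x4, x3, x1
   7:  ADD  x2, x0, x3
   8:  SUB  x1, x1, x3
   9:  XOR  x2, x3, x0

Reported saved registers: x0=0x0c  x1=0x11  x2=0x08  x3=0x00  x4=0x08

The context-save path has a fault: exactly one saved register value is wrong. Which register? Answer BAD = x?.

BAD = x0

after  0: x0=0xd8 x1=0x11 x2=0x9f x3=0x88 x4=0x0b  N=0 Z=0
after  1: x0=0xd8 x1=0x11 x2=0x9f x3=0x88 x4=0x08  N=0 Z=0
after  2: x0=0x08 x1=0x11 x2=0x9f x3=0x88 x4=0x08  N=0 Z=0
after  3: x0=0x08 x1=0x11 x2=0x9f x3=0x00 x4=0x08  N=0 Z=1
after  4: x0=0x08 x1=0x11 x2=0x00 x3=0x00 x4=0x08  N=0 Z=1
after  5: x0=0x08 x1=0x11 x2=0x08 x3=0x00 x4=0x08  N=0 Z=0
-- IRQ taken; context saved, return-PC = 6 --
mismatch: x0: reported 0x0c vs actual 0x08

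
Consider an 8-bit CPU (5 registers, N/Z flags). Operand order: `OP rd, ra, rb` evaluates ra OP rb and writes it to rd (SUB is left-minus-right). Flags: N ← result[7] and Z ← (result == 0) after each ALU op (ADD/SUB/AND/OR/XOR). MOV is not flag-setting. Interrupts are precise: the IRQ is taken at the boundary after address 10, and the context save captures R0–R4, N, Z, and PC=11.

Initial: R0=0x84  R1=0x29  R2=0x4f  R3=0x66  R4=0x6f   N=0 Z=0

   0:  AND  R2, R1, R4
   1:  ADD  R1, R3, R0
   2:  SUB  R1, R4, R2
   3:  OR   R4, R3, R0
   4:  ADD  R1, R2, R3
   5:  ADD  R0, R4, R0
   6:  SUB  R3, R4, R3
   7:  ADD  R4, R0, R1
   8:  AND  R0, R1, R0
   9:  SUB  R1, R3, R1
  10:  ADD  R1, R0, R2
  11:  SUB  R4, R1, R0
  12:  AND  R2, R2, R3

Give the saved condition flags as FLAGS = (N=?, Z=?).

FLAGS = (N=0, Z=0)

after  0: R0=0x84 R1=0x29 R2=0x29 R3=0x66 R4=0x6f  N=0 Z=0
after  1: R0=0x84 R1=0xea R2=0x29 R3=0x66 R4=0x6f  N=1 Z=0
after  2: R0=0x84 R1=0x46 R2=0x29 R3=0x66 R4=0x6f  N=0 Z=0
after  3: R0=0x84 R1=0x46 R2=0x29 R3=0x66 R4=0xe6  N=1 Z=0
after  4: R0=0x84 R1=0x8f R2=0x29 R3=0x66 R4=0xe6  N=1 Z=0
after  5: R0=0x6a R1=0x8f R2=0x29 R3=0x66 R4=0xe6  N=0 Z=0
after  6: R0=0x6a R1=0x8f R2=0x29 R3=0x80 R4=0xe6  N=1 Z=0
after  7: R0=0x6a R1=0x8f R2=0x29 R3=0x80 R4=0xf9  N=1 Z=0
after  8: R0=0x0a R1=0x8f R2=0x29 R3=0x80 R4=0xf9  N=0 Z=0
after  9: R0=0x0a R1=0xf1 R2=0x29 R3=0x80 R4=0xf9  N=1 Z=0
after 10: R0=0x0a R1=0x33 R2=0x29 R3=0x80 R4=0xf9  N=0 Z=0
-- IRQ taken; context saved, return-PC = 11 --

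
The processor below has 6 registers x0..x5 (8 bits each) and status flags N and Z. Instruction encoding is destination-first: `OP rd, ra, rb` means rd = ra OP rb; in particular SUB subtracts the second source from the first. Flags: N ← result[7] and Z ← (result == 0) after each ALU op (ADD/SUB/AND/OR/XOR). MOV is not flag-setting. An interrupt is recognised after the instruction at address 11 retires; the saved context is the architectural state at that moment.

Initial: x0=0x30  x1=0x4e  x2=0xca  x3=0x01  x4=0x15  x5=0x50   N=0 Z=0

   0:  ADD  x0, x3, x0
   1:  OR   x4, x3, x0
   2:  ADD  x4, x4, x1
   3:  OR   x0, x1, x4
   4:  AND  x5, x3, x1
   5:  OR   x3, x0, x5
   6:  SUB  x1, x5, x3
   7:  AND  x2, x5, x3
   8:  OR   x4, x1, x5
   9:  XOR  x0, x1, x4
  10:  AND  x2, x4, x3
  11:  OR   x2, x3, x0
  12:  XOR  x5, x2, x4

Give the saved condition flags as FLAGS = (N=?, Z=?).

FLAGS = (N=0, Z=0)

after  0: x0=0x31 x1=0x4e x2=0xca x3=0x01 x4=0x15 x5=0x50  N=0 Z=0
after  1: x0=0x31 x1=0x4e x2=0xca x3=0x01 x4=0x31 x5=0x50  N=0 Z=0
after  2: x0=0x31 x1=0x4e x2=0xca x3=0x01 x4=0x7f x5=0x50  N=0 Z=0
after  3: x0=0x7f x1=0x4e x2=0xca x3=0x01 x4=0x7f x5=0x50  N=0 Z=0
after  4: x0=0x7f x1=0x4e x2=0xca x3=0x01 x4=0x7f x5=0x00  N=0 Z=1
after  5: x0=0x7f x1=0x4e x2=0xca x3=0x7f x4=0x7f x5=0x00  N=0 Z=0
after  6: x0=0x7f x1=0x81 x2=0xca x3=0x7f x4=0x7f x5=0x00  N=1 Z=0
after  7: x0=0x7f x1=0x81 x2=0x00 x3=0x7f x4=0x7f x5=0x00  N=0 Z=1
after  8: x0=0x7f x1=0x81 x2=0x00 x3=0x7f x4=0x81 x5=0x00  N=1 Z=0
after  9: x0=0x00 x1=0x81 x2=0x00 x3=0x7f x4=0x81 x5=0x00  N=0 Z=1
after 10: x0=0x00 x1=0x81 x2=0x01 x3=0x7f x4=0x81 x5=0x00  N=0 Z=0
after 11: x0=0x00 x1=0x81 x2=0x7f x3=0x7f x4=0x81 x5=0x00  N=0 Z=0
-- IRQ taken; context saved, return-PC = 12 --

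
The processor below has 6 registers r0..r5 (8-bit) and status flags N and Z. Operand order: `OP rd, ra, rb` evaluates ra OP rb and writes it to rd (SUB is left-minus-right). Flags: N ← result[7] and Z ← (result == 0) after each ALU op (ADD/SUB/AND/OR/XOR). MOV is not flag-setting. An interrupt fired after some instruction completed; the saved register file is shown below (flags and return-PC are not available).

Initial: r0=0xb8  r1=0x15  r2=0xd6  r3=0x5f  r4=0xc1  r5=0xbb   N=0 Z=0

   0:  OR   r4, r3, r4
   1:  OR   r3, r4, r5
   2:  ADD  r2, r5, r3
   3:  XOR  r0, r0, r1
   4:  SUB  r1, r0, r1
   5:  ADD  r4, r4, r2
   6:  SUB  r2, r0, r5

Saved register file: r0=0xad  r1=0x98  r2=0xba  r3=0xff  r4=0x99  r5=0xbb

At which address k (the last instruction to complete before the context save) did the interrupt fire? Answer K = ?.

after  0: r0=0xb8 r1=0x15 r2=0xd6 r3=0x5f r4=0xdf r5=0xbb  N=1 Z=0
after  1: r0=0xb8 r1=0x15 r2=0xd6 r3=0xff r4=0xdf r5=0xbb  N=1 Z=0
after  2: r0=0xb8 r1=0x15 r2=0xba r3=0xff r4=0xdf r5=0xbb  N=1 Z=0
after  3: r0=0xad r1=0x15 r2=0xba r3=0xff r4=0xdf r5=0xbb  N=1 Z=0
after  4: r0=0xad r1=0x98 r2=0xba r3=0xff r4=0xdf r5=0xbb  N=1 Z=0
after  5: r0=0xad r1=0x98 r2=0xba r3=0xff r4=0x99 r5=0xbb  N=1 Z=0
-- IRQ taken; context saved, return-PC = 6 --

K = 5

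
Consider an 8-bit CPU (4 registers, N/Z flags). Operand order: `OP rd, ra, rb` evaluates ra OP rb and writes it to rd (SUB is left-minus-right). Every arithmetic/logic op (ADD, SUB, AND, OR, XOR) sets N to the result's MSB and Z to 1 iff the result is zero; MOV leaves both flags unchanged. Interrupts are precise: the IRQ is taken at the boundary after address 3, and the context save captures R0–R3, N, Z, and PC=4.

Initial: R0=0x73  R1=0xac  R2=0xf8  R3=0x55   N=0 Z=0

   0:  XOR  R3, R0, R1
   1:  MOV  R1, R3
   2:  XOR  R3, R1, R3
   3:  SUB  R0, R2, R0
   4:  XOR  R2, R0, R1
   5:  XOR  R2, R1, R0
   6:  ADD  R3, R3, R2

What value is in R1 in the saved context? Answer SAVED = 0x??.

SAVED = 0xdf

after  0: R0=0x73 R1=0xac R2=0xf8 R3=0xdf  N=1 Z=0
after  1: R0=0x73 R1=0xdf R2=0xf8 R3=0xdf  N=1 Z=0
after  2: R0=0x73 R1=0xdf R2=0xf8 R3=0x00  N=0 Z=1
after  3: R0=0x85 R1=0xdf R2=0xf8 R3=0x00  N=1 Z=0
-- IRQ taken; context saved, return-PC = 4 --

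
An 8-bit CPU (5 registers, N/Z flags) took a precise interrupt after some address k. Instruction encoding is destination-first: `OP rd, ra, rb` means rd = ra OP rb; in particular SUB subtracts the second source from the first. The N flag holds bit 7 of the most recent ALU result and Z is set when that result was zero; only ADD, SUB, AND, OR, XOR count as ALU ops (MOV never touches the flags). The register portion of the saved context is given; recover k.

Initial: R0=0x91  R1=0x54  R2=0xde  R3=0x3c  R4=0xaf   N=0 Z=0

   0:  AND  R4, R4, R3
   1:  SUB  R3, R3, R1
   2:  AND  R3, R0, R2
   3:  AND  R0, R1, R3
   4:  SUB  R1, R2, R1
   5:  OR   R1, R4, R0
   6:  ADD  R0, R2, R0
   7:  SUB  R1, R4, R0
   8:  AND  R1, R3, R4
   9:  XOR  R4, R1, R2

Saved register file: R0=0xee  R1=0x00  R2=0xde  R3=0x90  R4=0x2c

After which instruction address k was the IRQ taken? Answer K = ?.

K = 8

after  0: R0=0x91 R1=0x54 R2=0xde R3=0x3c R4=0x2c  N=0 Z=0
after  1: R0=0x91 R1=0x54 R2=0xde R3=0xe8 R4=0x2c  N=1 Z=0
after  2: R0=0x91 R1=0x54 R2=0xde R3=0x90 R4=0x2c  N=1 Z=0
after  3: R0=0x10 R1=0x54 R2=0xde R3=0x90 R4=0x2c  N=0 Z=0
after  4: R0=0x10 R1=0x8a R2=0xde R3=0x90 R4=0x2c  N=1 Z=0
after  5: R0=0x10 R1=0x3c R2=0xde R3=0x90 R4=0x2c  N=0 Z=0
after  6: R0=0xee R1=0x3c R2=0xde R3=0x90 R4=0x2c  N=1 Z=0
after  7: R0=0xee R1=0x3e R2=0xde R3=0x90 R4=0x2c  N=0 Z=0
after  8: R0=0xee R1=0x00 R2=0xde R3=0x90 R4=0x2c  N=0 Z=1
-- IRQ taken; context saved, return-PC = 9 --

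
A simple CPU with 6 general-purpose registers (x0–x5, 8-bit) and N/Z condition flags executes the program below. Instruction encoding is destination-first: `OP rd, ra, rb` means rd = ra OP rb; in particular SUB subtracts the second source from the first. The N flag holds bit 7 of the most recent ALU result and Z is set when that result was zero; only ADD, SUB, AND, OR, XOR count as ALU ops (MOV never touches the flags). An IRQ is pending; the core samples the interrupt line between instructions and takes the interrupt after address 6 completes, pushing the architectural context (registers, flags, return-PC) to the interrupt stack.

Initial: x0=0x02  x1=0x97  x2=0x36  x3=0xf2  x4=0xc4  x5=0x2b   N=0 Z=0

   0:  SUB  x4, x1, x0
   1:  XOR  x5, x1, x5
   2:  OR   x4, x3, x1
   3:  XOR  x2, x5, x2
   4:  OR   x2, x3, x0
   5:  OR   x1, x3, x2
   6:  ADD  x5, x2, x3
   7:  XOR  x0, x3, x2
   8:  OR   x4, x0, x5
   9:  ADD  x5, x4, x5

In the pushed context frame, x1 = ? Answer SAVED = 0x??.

SAVED = 0xf2

after  0: x0=0x02 x1=0x97 x2=0x36 x3=0xf2 x4=0x95 x5=0x2b  N=1 Z=0
after  1: x0=0x02 x1=0x97 x2=0x36 x3=0xf2 x4=0x95 x5=0xbc  N=1 Z=0
after  2: x0=0x02 x1=0x97 x2=0x36 x3=0xf2 x4=0xf7 x5=0xbc  N=1 Z=0
after  3: x0=0x02 x1=0x97 x2=0x8a x3=0xf2 x4=0xf7 x5=0xbc  N=1 Z=0
after  4: x0=0x02 x1=0x97 x2=0xf2 x3=0xf2 x4=0xf7 x5=0xbc  N=1 Z=0
after  5: x0=0x02 x1=0xf2 x2=0xf2 x3=0xf2 x4=0xf7 x5=0xbc  N=1 Z=0
after  6: x0=0x02 x1=0xf2 x2=0xf2 x3=0xf2 x4=0xf7 x5=0xe4  N=1 Z=0
-- IRQ taken; context saved, return-PC = 7 --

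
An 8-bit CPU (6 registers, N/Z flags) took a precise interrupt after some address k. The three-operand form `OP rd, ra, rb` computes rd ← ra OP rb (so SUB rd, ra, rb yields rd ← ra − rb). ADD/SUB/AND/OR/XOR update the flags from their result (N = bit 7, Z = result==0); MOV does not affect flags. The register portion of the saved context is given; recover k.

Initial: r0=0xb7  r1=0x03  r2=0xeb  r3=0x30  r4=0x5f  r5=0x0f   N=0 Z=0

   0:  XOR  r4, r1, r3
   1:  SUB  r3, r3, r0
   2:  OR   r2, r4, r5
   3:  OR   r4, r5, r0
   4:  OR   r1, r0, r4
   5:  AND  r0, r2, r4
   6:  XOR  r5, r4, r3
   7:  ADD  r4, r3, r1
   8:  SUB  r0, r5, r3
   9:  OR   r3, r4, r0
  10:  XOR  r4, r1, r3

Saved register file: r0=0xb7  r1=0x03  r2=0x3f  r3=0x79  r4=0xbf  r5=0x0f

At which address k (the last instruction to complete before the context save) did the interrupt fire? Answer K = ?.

after  0: r0=0xb7 r1=0x03 r2=0xeb r3=0x30 r4=0x33 r5=0x0f  N=0 Z=0
after  1: r0=0xb7 r1=0x03 r2=0xeb r3=0x79 r4=0x33 r5=0x0f  N=0 Z=0
after  2: r0=0xb7 r1=0x03 r2=0x3f r3=0x79 r4=0x33 r5=0x0f  N=0 Z=0
after  3: r0=0xb7 r1=0x03 r2=0x3f r3=0x79 r4=0xbf r5=0x0f  N=1 Z=0
-- IRQ taken; context saved, return-PC = 4 --

K = 3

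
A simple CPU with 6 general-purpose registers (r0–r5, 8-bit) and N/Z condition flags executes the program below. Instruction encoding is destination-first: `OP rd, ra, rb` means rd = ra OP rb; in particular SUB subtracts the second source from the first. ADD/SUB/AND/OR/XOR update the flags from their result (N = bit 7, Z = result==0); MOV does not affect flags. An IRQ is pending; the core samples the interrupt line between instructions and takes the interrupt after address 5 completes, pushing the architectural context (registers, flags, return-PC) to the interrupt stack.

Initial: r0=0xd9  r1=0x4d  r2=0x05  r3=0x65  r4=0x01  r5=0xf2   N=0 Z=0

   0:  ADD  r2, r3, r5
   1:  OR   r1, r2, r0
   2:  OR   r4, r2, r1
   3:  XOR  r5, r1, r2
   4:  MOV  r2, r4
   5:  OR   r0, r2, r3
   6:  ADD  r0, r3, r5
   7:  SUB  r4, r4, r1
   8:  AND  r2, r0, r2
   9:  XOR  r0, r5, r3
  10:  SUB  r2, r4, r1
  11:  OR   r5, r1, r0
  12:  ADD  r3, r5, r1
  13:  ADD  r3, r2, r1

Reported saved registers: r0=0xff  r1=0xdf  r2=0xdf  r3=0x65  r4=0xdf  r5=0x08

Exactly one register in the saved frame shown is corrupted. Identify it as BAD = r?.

BAD = r5

after  0: r0=0xd9 r1=0x4d r2=0x57 r3=0x65 r4=0x01 r5=0xf2  N=0 Z=0
after  1: r0=0xd9 r1=0xdf r2=0x57 r3=0x65 r4=0x01 r5=0xf2  N=1 Z=0
after  2: r0=0xd9 r1=0xdf r2=0x57 r3=0x65 r4=0xdf r5=0xf2  N=1 Z=0
after  3: r0=0xd9 r1=0xdf r2=0x57 r3=0x65 r4=0xdf r5=0x88  N=1 Z=0
after  4: r0=0xd9 r1=0xdf r2=0xdf r3=0x65 r4=0xdf r5=0x88  N=1 Z=0
after  5: r0=0xff r1=0xdf r2=0xdf r3=0x65 r4=0xdf r5=0x88  N=1 Z=0
-- IRQ taken; context saved, return-PC = 6 --
mismatch: r5: reported 0x08 vs actual 0x88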